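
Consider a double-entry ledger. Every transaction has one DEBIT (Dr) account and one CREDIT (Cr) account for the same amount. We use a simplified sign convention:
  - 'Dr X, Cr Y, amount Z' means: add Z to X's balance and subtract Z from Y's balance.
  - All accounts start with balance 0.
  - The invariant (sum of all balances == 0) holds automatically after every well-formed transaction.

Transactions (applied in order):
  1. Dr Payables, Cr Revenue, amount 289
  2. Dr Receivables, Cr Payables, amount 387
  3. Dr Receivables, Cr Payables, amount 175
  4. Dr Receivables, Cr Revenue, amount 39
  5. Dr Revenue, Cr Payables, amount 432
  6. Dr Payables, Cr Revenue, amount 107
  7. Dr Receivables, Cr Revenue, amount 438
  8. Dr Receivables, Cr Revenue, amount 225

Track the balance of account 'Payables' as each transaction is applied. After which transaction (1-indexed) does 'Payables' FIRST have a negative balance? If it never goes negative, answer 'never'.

Answer: 2

Derivation:
After txn 1: Payables=289
After txn 2: Payables=-98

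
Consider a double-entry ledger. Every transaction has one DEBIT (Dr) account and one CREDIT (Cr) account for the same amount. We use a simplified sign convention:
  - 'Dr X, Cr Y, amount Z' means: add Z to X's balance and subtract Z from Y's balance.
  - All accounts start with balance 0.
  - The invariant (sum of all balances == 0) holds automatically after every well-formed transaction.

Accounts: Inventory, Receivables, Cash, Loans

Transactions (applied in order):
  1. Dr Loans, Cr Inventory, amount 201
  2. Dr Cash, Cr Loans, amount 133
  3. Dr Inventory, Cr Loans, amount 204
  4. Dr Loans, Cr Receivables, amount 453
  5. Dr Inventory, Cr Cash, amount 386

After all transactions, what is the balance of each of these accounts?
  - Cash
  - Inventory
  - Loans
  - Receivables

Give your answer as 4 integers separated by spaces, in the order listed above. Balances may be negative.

After txn 1 (Dr Loans, Cr Inventory, amount 201): Inventory=-201 Loans=201
After txn 2 (Dr Cash, Cr Loans, amount 133): Cash=133 Inventory=-201 Loans=68
After txn 3 (Dr Inventory, Cr Loans, amount 204): Cash=133 Inventory=3 Loans=-136
After txn 4 (Dr Loans, Cr Receivables, amount 453): Cash=133 Inventory=3 Loans=317 Receivables=-453
After txn 5 (Dr Inventory, Cr Cash, amount 386): Cash=-253 Inventory=389 Loans=317 Receivables=-453

Answer: -253 389 317 -453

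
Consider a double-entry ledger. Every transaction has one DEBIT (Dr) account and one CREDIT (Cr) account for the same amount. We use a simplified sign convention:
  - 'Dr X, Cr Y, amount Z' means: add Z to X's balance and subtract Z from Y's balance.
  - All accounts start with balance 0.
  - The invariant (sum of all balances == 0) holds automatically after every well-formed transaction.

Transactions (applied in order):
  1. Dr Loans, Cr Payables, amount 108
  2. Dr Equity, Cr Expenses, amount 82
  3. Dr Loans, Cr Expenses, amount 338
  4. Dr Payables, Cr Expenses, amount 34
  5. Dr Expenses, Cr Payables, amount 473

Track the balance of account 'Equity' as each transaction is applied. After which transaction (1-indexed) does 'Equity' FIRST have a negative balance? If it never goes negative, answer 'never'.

After txn 1: Equity=0
After txn 2: Equity=82
After txn 3: Equity=82
After txn 4: Equity=82
After txn 5: Equity=82

Answer: never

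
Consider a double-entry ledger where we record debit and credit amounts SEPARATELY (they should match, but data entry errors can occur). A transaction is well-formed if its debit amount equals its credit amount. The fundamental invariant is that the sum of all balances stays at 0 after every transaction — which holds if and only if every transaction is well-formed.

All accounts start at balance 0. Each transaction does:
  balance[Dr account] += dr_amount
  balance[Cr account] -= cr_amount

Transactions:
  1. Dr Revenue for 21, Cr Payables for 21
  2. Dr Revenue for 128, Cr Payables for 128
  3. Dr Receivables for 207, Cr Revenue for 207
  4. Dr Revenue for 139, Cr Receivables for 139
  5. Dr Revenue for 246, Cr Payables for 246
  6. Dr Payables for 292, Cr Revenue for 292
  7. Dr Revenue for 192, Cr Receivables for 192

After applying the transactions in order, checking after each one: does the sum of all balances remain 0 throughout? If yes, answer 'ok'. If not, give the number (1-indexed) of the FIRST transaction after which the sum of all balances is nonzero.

After txn 1: dr=21 cr=21 sum_balances=0
After txn 2: dr=128 cr=128 sum_balances=0
After txn 3: dr=207 cr=207 sum_balances=0
After txn 4: dr=139 cr=139 sum_balances=0
After txn 5: dr=246 cr=246 sum_balances=0
After txn 6: dr=292 cr=292 sum_balances=0
After txn 7: dr=192 cr=192 sum_balances=0

Answer: ok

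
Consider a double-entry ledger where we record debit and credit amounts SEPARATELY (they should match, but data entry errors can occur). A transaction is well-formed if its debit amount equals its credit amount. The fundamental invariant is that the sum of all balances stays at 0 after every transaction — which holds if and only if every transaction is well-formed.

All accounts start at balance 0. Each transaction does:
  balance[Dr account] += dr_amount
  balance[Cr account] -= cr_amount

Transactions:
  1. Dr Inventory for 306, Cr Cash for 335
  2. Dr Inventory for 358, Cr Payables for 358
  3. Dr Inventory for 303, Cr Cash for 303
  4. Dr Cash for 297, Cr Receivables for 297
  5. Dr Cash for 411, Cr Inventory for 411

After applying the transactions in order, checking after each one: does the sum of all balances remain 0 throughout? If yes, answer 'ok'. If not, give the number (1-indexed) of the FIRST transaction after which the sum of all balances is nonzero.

After txn 1: dr=306 cr=335 sum_balances=-29
After txn 2: dr=358 cr=358 sum_balances=-29
After txn 3: dr=303 cr=303 sum_balances=-29
After txn 4: dr=297 cr=297 sum_balances=-29
After txn 5: dr=411 cr=411 sum_balances=-29

Answer: 1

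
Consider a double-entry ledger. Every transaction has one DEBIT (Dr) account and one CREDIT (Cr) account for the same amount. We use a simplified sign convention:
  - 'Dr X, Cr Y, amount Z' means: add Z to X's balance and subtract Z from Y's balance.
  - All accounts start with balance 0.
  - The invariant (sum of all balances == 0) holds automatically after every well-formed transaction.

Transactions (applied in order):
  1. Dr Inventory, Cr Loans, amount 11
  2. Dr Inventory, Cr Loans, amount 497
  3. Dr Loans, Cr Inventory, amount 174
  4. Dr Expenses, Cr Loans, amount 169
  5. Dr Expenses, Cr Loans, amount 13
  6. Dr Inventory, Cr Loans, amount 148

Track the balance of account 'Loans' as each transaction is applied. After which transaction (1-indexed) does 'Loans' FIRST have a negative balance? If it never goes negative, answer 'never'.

Answer: 1

Derivation:
After txn 1: Loans=-11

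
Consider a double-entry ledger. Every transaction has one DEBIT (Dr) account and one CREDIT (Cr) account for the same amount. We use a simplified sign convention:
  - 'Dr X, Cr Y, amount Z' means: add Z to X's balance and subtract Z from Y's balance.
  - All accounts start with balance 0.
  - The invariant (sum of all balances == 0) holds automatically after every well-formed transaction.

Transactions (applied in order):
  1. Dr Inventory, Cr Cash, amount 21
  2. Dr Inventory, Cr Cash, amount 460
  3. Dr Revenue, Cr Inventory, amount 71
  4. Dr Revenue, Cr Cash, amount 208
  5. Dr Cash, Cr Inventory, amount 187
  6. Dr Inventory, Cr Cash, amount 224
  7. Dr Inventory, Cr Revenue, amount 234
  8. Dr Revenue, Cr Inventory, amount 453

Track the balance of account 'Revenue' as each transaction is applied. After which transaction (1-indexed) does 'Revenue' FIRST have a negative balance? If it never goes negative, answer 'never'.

Answer: never

Derivation:
After txn 1: Revenue=0
After txn 2: Revenue=0
After txn 3: Revenue=71
After txn 4: Revenue=279
After txn 5: Revenue=279
After txn 6: Revenue=279
After txn 7: Revenue=45
After txn 8: Revenue=498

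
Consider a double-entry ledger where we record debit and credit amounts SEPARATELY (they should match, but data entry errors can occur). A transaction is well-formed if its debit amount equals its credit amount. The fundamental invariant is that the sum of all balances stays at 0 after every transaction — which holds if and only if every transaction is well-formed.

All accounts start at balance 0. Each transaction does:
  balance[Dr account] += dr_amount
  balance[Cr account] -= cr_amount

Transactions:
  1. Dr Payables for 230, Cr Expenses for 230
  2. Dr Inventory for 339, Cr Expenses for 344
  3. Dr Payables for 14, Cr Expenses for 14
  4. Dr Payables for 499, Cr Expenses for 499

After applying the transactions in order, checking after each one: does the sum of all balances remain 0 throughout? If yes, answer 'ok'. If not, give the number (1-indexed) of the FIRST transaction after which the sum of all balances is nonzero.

Answer: 2

Derivation:
After txn 1: dr=230 cr=230 sum_balances=0
After txn 2: dr=339 cr=344 sum_balances=-5
After txn 3: dr=14 cr=14 sum_balances=-5
After txn 4: dr=499 cr=499 sum_balances=-5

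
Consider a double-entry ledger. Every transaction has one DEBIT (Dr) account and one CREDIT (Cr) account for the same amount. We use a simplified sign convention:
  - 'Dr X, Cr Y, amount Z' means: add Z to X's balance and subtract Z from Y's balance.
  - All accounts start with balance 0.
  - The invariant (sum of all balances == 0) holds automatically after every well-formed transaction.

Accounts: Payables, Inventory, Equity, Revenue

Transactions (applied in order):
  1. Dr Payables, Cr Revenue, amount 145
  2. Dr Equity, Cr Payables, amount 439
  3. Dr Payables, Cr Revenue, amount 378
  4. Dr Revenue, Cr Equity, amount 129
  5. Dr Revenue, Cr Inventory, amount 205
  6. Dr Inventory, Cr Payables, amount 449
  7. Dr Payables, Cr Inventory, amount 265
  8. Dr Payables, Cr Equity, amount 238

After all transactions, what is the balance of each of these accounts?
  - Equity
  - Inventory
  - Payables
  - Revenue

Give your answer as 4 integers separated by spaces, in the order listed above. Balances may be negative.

After txn 1 (Dr Payables, Cr Revenue, amount 145): Payables=145 Revenue=-145
After txn 2 (Dr Equity, Cr Payables, amount 439): Equity=439 Payables=-294 Revenue=-145
After txn 3 (Dr Payables, Cr Revenue, amount 378): Equity=439 Payables=84 Revenue=-523
After txn 4 (Dr Revenue, Cr Equity, amount 129): Equity=310 Payables=84 Revenue=-394
After txn 5 (Dr Revenue, Cr Inventory, amount 205): Equity=310 Inventory=-205 Payables=84 Revenue=-189
After txn 6 (Dr Inventory, Cr Payables, amount 449): Equity=310 Inventory=244 Payables=-365 Revenue=-189
After txn 7 (Dr Payables, Cr Inventory, amount 265): Equity=310 Inventory=-21 Payables=-100 Revenue=-189
After txn 8 (Dr Payables, Cr Equity, amount 238): Equity=72 Inventory=-21 Payables=138 Revenue=-189

Answer: 72 -21 138 -189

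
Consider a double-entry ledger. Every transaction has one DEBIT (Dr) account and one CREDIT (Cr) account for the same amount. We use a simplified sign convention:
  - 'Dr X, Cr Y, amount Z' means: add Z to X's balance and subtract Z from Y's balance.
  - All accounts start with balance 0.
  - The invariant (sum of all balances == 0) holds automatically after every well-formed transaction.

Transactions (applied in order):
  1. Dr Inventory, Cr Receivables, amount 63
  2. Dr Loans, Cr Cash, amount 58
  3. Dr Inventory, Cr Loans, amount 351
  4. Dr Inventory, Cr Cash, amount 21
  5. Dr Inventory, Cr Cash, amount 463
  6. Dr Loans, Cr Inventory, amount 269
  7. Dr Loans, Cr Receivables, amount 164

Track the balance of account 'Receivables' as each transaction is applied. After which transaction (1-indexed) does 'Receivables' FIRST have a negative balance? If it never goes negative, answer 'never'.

Answer: 1

Derivation:
After txn 1: Receivables=-63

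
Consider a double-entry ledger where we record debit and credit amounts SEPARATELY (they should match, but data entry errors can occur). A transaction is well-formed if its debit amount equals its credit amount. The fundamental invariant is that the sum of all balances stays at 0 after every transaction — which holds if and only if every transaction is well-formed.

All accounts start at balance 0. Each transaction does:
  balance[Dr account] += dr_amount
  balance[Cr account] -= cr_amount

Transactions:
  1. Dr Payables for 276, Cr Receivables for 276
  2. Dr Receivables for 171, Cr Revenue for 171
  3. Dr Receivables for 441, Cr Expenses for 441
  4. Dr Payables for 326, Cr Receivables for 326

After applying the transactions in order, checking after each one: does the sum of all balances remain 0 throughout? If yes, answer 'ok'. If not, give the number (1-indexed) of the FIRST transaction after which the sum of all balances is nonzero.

Answer: ok

Derivation:
After txn 1: dr=276 cr=276 sum_balances=0
After txn 2: dr=171 cr=171 sum_balances=0
After txn 3: dr=441 cr=441 sum_balances=0
After txn 4: dr=326 cr=326 sum_balances=0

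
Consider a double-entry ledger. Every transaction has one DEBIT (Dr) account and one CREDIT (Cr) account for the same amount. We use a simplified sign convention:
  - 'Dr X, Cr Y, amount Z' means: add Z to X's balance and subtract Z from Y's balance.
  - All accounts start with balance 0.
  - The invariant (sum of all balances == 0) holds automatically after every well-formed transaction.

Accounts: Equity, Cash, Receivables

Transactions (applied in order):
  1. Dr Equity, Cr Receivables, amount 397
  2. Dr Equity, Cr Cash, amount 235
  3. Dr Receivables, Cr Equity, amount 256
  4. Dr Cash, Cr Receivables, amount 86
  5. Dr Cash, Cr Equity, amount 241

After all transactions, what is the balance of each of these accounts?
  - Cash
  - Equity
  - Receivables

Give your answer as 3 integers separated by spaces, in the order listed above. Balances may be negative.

Answer: 92 135 -227

Derivation:
After txn 1 (Dr Equity, Cr Receivables, amount 397): Equity=397 Receivables=-397
After txn 2 (Dr Equity, Cr Cash, amount 235): Cash=-235 Equity=632 Receivables=-397
After txn 3 (Dr Receivables, Cr Equity, amount 256): Cash=-235 Equity=376 Receivables=-141
After txn 4 (Dr Cash, Cr Receivables, amount 86): Cash=-149 Equity=376 Receivables=-227
After txn 5 (Dr Cash, Cr Equity, amount 241): Cash=92 Equity=135 Receivables=-227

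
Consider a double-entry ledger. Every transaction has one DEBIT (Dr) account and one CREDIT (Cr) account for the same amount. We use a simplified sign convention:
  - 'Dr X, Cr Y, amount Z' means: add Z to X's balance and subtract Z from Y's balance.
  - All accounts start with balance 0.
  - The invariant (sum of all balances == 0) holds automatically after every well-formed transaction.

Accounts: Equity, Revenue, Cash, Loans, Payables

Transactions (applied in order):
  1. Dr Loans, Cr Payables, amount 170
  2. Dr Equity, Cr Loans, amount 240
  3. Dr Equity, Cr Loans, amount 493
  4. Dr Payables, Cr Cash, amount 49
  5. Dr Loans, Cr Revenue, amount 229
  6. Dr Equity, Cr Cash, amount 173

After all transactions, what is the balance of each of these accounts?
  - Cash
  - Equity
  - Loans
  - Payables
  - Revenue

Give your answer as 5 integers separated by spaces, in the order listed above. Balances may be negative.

Answer: -222 906 -334 -121 -229

Derivation:
After txn 1 (Dr Loans, Cr Payables, amount 170): Loans=170 Payables=-170
After txn 2 (Dr Equity, Cr Loans, amount 240): Equity=240 Loans=-70 Payables=-170
After txn 3 (Dr Equity, Cr Loans, amount 493): Equity=733 Loans=-563 Payables=-170
After txn 4 (Dr Payables, Cr Cash, amount 49): Cash=-49 Equity=733 Loans=-563 Payables=-121
After txn 5 (Dr Loans, Cr Revenue, amount 229): Cash=-49 Equity=733 Loans=-334 Payables=-121 Revenue=-229
After txn 6 (Dr Equity, Cr Cash, amount 173): Cash=-222 Equity=906 Loans=-334 Payables=-121 Revenue=-229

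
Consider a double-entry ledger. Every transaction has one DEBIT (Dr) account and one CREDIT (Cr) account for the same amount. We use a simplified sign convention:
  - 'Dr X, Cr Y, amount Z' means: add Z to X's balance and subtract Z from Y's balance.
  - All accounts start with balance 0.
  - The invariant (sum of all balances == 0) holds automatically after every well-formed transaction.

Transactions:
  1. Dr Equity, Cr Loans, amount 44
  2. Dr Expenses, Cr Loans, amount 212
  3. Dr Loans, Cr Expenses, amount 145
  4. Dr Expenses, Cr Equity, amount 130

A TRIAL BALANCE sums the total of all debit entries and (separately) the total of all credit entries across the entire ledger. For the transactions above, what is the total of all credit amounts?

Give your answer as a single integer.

Answer: 531

Derivation:
Txn 1: credit+=44
Txn 2: credit+=212
Txn 3: credit+=145
Txn 4: credit+=130
Total credits = 531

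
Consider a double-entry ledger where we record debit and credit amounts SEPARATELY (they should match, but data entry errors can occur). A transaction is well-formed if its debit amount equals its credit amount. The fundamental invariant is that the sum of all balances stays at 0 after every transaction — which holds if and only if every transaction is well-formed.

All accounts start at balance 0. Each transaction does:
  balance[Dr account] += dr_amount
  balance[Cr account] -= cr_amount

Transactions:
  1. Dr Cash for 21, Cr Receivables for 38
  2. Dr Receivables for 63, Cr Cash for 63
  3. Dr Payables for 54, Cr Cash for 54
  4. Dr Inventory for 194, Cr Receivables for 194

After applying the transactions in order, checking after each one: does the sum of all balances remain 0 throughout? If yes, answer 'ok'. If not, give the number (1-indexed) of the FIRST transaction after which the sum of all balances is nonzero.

Answer: 1

Derivation:
After txn 1: dr=21 cr=38 sum_balances=-17
After txn 2: dr=63 cr=63 sum_balances=-17
After txn 3: dr=54 cr=54 sum_balances=-17
After txn 4: dr=194 cr=194 sum_balances=-17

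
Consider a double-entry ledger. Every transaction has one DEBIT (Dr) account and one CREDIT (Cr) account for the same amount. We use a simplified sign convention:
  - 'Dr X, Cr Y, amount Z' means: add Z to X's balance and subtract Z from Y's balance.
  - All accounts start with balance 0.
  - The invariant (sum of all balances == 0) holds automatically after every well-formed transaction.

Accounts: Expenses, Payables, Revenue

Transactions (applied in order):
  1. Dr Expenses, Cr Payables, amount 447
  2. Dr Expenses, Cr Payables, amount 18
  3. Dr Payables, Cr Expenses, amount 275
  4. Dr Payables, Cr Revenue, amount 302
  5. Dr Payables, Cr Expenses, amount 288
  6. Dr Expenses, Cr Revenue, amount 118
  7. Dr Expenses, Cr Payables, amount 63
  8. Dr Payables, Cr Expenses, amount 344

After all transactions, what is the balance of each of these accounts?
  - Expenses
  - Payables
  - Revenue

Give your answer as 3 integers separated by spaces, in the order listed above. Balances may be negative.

Answer: -261 681 -420

Derivation:
After txn 1 (Dr Expenses, Cr Payables, amount 447): Expenses=447 Payables=-447
After txn 2 (Dr Expenses, Cr Payables, amount 18): Expenses=465 Payables=-465
After txn 3 (Dr Payables, Cr Expenses, amount 275): Expenses=190 Payables=-190
After txn 4 (Dr Payables, Cr Revenue, amount 302): Expenses=190 Payables=112 Revenue=-302
After txn 5 (Dr Payables, Cr Expenses, amount 288): Expenses=-98 Payables=400 Revenue=-302
After txn 6 (Dr Expenses, Cr Revenue, amount 118): Expenses=20 Payables=400 Revenue=-420
After txn 7 (Dr Expenses, Cr Payables, amount 63): Expenses=83 Payables=337 Revenue=-420
After txn 8 (Dr Payables, Cr Expenses, amount 344): Expenses=-261 Payables=681 Revenue=-420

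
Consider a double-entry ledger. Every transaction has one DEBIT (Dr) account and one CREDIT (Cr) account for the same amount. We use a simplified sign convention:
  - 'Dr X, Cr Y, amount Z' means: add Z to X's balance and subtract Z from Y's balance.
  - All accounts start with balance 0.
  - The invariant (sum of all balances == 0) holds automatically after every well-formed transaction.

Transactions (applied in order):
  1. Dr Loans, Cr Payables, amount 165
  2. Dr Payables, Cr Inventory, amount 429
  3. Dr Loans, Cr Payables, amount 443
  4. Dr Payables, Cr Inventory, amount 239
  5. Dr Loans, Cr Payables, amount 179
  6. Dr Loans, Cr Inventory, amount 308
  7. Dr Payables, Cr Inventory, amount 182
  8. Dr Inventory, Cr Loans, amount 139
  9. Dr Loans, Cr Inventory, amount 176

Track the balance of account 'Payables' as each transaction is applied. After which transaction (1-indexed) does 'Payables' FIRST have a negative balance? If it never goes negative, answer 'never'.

After txn 1: Payables=-165

Answer: 1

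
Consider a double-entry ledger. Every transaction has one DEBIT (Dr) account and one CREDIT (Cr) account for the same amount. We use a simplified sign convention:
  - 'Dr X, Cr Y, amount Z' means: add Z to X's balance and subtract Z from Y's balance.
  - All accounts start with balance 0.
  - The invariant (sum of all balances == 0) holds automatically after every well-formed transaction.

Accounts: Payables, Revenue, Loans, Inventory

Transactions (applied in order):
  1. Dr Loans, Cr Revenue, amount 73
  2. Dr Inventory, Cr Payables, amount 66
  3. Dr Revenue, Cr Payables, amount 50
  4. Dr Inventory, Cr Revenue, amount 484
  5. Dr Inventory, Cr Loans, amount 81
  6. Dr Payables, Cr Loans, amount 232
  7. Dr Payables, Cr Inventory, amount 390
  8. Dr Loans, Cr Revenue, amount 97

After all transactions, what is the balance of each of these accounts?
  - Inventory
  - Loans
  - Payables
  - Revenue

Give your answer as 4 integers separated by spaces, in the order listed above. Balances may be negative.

Answer: 241 -143 506 -604

Derivation:
After txn 1 (Dr Loans, Cr Revenue, amount 73): Loans=73 Revenue=-73
After txn 2 (Dr Inventory, Cr Payables, amount 66): Inventory=66 Loans=73 Payables=-66 Revenue=-73
After txn 3 (Dr Revenue, Cr Payables, amount 50): Inventory=66 Loans=73 Payables=-116 Revenue=-23
After txn 4 (Dr Inventory, Cr Revenue, amount 484): Inventory=550 Loans=73 Payables=-116 Revenue=-507
After txn 5 (Dr Inventory, Cr Loans, amount 81): Inventory=631 Loans=-8 Payables=-116 Revenue=-507
After txn 6 (Dr Payables, Cr Loans, amount 232): Inventory=631 Loans=-240 Payables=116 Revenue=-507
After txn 7 (Dr Payables, Cr Inventory, amount 390): Inventory=241 Loans=-240 Payables=506 Revenue=-507
After txn 8 (Dr Loans, Cr Revenue, amount 97): Inventory=241 Loans=-143 Payables=506 Revenue=-604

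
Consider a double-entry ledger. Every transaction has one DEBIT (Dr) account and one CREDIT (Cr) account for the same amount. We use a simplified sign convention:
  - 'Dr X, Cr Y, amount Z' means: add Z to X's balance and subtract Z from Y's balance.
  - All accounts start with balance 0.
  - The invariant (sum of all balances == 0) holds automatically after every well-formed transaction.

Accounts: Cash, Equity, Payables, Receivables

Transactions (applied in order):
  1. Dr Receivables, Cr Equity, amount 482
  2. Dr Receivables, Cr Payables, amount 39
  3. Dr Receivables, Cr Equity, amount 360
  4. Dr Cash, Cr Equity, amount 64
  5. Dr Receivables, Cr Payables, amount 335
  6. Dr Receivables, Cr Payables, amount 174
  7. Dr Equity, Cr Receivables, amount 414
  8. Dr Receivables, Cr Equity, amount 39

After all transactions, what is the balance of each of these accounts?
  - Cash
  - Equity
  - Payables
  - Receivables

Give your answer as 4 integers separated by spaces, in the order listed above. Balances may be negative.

After txn 1 (Dr Receivables, Cr Equity, amount 482): Equity=-482 Receivables=482
After txn 2 (Dr Receivables, Cr Payables, amount 39): Equity=-482 Payables=-39 Receivables=521
After txn 3 (Dr Receivables, Cr Equity, amount 360): Equity=-842 Payables=-39 Receivables=881
After txn 4 (Dr Cash, Cr Equity, amount 64): Cash=64 Equity=-906 Payables=-39 Receivables=881
After txn 5 (Dr Receivables, Cr Payables, amount 335): Cash=64 Equity=-906 Payables=-374 Receivables=1216
After txn 6 (Dr Receivables, Cr Payables, amount 174): Cash=64 Equity=-906 Payables=-548 Receivables=1390
After txn 7 (Dr Equity, Cr Receivables, amount 414): Cash=64 Equity=-492 Payables=-548 Receivables=976
After txn 8 (Dr Receivables, Cr Equity, amount 39): Cash=64 Equity=-531 Payables=-548 Receivables=1015

Answer: 64 -531 -548 1015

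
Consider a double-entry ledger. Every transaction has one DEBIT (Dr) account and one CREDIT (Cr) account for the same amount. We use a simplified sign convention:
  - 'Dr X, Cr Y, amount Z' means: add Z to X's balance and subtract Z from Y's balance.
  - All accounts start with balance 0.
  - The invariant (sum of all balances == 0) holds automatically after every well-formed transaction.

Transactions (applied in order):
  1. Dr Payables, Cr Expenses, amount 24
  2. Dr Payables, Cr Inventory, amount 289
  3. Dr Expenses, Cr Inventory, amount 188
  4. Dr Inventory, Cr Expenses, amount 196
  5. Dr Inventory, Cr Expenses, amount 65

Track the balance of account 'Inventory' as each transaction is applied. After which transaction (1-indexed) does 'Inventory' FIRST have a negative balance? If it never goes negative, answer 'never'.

After txn 1: Inventory=0
After txn 2: Inventory=-289

Answer: 2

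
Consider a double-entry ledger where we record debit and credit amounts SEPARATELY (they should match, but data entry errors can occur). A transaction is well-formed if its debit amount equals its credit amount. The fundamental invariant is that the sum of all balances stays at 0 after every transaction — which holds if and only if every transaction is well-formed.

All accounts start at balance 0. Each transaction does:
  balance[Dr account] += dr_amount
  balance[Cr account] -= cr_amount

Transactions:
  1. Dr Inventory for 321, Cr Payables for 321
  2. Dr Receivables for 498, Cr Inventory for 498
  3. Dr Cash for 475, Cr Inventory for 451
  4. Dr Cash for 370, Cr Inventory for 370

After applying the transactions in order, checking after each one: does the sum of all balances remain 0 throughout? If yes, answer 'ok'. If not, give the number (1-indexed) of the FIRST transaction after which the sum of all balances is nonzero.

Answer: 3

Derivation:
After txn 1: dr=321 cr=321 sum_balances=0
After txn 2: dr=498 cr=498 sum_balances=0
After txn 3: dr=475 cr=451 sum_balances=24
After txn 4: dr=370 cr=370 sum_balances=24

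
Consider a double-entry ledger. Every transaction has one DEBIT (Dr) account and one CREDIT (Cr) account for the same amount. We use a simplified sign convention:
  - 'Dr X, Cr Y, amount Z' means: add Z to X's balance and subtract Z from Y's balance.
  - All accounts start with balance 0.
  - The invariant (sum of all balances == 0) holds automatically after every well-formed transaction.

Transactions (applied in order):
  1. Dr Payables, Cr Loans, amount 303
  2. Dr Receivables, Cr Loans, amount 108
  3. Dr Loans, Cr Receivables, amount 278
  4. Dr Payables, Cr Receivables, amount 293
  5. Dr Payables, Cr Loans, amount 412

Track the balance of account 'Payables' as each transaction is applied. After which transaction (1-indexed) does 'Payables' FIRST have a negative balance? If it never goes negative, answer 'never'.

Answer: never

Derivation:
After txn 1: Payables=303
After txn 2: Payables=303
After txn 3: Payables=303
After txn 4: Payables=596
After txn 5: Payables=1008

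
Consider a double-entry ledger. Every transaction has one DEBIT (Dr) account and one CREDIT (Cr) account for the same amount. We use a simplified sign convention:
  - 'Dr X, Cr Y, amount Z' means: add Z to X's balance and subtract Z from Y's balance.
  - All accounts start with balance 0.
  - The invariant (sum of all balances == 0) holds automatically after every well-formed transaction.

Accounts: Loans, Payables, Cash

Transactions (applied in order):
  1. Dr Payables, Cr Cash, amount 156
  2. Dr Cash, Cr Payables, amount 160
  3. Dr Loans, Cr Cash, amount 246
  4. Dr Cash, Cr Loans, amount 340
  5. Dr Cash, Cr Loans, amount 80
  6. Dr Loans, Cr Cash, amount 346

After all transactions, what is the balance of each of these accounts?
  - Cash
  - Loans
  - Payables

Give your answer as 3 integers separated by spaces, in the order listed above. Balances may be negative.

Answer: -168 172 -4

Derivation:
After txn 1 (Dr Payables, Cr Cash, amount 156): Cash=-156 Payables=156
After txn 2 (Dr Cash, Cr Payables, amount 160): Cash=4 Payables=-4
After txn 3 (Dr Loans, Cr Cash, amount 246): Cash=-242 Loans=246 Payables=-4
After txn 4 (Dr Cash, Cr Loans, amount 340): Cash=98 Loans=-94 Payables=-4
After txn 5 (Dr Cash, Cr Loans, amount 80): Cash=178 Loans=-174 Payables=-4
After txn 6 (Dr Loans, Cr Cash, amount 346): Cash=-168 Loans=172 Payables=-4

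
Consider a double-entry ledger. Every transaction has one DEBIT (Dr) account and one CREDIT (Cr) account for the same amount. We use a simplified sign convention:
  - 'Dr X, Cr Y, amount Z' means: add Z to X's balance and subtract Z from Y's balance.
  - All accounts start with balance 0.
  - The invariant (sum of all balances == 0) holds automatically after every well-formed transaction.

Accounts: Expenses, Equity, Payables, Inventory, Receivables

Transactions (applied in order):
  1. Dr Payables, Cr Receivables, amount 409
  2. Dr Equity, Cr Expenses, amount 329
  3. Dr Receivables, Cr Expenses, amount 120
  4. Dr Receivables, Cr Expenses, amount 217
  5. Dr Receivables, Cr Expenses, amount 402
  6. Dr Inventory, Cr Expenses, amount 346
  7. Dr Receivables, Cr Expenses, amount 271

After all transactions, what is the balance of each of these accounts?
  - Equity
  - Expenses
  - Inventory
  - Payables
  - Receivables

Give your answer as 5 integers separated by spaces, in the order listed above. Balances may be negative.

After txn 1 (Dr Payables, Cr Receivables, amount 409): Payables=409 Receivables=-409
After txn 2 (Dr Equity, Cr Expenses, amount 329): Equity=329 Expenses=-329 Payables=409 Receivables=-409
After txn 3 (Dr Receivables, Cr Expenses, amount 120): Equity=329 Expenses=-449 Payables=409 Receivables=-289
After txn 4 (Dr Receivables, Cr Expenses, amount 217): Equity=329 Expenses=-666 Payables=409 Receivables=-72
After txn 5 (Dr Receivables, Cr Expenses, amount 402): Equity=329 Expenses=-1068 Payables=409 Receivables=330
After txn 6 (Dr Inventory, Cr Expenses, amount 346): Equity=329 Expenses=-1414 Inventory=346 Payables=409 Receivables=330
After txn 7 (Dr Receivables, Cr Expenses, amount 271): Equity=329 Expenses=-1685 Inventory=346 Payables=409 Receivables=601

Answer: 329 -1685 346 409 601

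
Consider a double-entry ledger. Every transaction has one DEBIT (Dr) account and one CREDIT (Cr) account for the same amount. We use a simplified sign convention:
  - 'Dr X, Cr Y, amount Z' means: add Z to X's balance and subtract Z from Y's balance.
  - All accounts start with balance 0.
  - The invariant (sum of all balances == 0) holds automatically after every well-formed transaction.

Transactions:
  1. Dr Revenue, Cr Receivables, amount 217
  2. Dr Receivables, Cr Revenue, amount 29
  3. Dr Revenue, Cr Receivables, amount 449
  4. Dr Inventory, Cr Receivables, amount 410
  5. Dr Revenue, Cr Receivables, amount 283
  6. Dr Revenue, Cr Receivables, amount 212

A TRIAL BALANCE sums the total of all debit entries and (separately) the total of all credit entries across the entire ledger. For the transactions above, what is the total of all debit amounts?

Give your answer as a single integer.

Txn 1: debit+=217
Txn 2: debit+=29
Txn 3: debit+=449
Txn 4: debit+=410
Txn 5: debit+=283
Txn 6: debit+=212
Total debits = 1600

Answer: 1600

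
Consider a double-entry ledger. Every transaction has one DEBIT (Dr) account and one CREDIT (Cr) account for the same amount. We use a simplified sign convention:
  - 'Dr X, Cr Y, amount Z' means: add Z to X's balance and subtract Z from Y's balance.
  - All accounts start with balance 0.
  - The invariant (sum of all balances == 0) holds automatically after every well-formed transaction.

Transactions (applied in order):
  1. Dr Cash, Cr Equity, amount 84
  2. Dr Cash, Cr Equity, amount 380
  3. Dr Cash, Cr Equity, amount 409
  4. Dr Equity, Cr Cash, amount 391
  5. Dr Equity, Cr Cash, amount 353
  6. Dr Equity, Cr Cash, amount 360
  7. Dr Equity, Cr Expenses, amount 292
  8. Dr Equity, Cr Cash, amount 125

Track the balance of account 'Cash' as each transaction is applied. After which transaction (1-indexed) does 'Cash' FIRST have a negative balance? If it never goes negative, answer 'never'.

Answer: 6

Derivation:
After txn 1: Cash=84
After txn 2: Cash=464
After txn 3: Cash=873
After txn 4: Cash=482
After txn 5: Cash=129
After txn 6: Cash=-231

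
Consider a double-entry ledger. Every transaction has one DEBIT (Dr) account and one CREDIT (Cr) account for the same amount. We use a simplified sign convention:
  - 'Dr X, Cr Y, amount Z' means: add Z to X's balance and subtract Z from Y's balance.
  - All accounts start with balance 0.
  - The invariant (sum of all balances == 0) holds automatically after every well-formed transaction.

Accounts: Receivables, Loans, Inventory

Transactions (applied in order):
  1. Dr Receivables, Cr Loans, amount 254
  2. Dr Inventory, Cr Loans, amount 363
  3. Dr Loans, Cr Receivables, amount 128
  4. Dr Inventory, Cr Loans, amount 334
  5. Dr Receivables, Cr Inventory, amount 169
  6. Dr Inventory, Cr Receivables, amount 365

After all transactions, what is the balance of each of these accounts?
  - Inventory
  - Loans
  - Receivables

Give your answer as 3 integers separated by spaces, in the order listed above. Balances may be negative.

After txn 1 (Dr Receivables, Cr Loans, amount 254): Loans=-254 Receivables=254
After txn 2 (Dr Inventory, Cr Loans, amount 363): Inventory=363 Loans=-617 Receivables=254
After txn 3 (Dr Loans, Cr Receivables, amount 128): Inventory=363 Loans=-489 Receivables=126
After txn 4 (Dr Inventory, Cr Loans, amount 334): Inventory=697 Loans=-823 Receivables=126
After txn 5 (Dr Receivables, Cr Inventory, amount 169): Inventory=528 Loans=-823 Receivables=295
After txn 6 (Dr Inventory, Cr Receivables, amount 365): Inventory=893 Loans=-823 Receivables=-70

Answer: 893 -823 -70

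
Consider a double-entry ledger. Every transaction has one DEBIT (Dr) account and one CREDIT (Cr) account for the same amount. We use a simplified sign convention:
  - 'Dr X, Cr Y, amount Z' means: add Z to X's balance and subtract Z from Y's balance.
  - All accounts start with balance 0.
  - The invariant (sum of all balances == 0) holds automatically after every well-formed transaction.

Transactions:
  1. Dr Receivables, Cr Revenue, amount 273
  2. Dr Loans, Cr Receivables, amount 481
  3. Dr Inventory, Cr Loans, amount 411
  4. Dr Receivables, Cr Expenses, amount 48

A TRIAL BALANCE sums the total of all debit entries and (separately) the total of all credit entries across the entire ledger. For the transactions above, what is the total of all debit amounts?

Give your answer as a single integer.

Txn 1: debit+=273
Txn 2: debit+=481
Txn 3: debit+=411
Txn 4: debit+=48
Total debits = 1213

Answer: 1213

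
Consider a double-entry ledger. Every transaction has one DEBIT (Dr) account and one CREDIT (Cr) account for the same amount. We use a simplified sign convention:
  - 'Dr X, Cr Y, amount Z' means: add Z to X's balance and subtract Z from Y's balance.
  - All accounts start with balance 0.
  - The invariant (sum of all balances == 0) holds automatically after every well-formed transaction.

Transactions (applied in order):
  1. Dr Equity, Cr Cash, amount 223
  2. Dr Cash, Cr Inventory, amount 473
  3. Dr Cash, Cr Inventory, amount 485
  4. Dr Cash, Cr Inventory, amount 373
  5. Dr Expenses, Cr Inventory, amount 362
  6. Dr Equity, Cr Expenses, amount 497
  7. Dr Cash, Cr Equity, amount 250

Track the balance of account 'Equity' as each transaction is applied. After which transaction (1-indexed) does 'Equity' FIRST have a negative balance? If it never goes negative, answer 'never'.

After txn 1: Equity=223
After txn 2: Equity=223
After txn 3: Equity=223
After txn 4: Equity=223
After txn 5: Equity=223
After txn 6: Equity=720
After txn 7: Equity=470

Answer: never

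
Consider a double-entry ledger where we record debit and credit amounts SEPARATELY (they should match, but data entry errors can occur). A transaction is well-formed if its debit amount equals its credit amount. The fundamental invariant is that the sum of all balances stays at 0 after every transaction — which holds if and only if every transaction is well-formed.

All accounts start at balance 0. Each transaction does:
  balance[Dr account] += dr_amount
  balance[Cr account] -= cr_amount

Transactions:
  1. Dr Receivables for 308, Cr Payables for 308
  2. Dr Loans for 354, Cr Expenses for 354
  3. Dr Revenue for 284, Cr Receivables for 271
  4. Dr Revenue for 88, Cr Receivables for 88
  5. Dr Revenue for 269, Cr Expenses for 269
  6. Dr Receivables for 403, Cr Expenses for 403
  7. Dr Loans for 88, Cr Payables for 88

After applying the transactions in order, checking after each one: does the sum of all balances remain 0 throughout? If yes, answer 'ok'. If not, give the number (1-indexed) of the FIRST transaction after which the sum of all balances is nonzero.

After txn 1: dr=308 cr=308 sum_balances=0
After txn 2: dr=354 cr=354 sum_balances=0
After txn 3: dr=284 cr=271 sum_balances=13
After txn 4: dr=88 cr=88 sum_balances=13
After txn 5: dr=269 cr=269 sum_balances=13
After txn 6: dr=403 cr=403 sum_balances=13
After txn 7: dr=88 cr=88 sum_balances=13

Answer: 3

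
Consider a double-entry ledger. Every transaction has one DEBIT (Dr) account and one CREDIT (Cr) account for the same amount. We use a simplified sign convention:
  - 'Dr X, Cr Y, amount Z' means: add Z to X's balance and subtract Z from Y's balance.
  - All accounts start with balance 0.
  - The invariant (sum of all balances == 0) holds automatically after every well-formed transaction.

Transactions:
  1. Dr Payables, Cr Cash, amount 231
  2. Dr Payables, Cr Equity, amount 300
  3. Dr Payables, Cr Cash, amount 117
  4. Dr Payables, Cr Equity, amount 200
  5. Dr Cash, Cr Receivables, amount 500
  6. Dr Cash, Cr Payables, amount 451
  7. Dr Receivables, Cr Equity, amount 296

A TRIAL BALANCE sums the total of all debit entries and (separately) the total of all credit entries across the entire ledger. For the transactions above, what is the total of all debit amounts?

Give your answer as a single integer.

Txn 1: debit+=231
Txn 2: debit+=300
Txn 3: debit+=117
Txn 4: debit+=200
Txn 5: debit+=500
Txn 6: debit+=451
Txn 7: debit+=296
Total debits = 2095

Answer: 2095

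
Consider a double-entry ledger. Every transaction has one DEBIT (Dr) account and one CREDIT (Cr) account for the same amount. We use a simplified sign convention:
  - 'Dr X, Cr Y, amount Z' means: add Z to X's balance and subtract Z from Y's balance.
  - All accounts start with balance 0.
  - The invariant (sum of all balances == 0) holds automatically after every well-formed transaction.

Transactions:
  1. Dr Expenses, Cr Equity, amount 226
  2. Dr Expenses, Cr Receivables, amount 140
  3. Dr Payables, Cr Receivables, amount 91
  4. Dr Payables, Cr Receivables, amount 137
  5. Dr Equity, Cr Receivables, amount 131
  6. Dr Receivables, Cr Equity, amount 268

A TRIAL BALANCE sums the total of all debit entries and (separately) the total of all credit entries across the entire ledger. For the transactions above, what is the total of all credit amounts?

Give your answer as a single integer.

Answer: 993

Derivation:
Txn 1: credit+=226
Txn 2: credit+=140
Txn 3: credit+=91
Txn 4: credit+=137
Txn 5: credit+=131
Txn 6: credit+=268
Total credits = 993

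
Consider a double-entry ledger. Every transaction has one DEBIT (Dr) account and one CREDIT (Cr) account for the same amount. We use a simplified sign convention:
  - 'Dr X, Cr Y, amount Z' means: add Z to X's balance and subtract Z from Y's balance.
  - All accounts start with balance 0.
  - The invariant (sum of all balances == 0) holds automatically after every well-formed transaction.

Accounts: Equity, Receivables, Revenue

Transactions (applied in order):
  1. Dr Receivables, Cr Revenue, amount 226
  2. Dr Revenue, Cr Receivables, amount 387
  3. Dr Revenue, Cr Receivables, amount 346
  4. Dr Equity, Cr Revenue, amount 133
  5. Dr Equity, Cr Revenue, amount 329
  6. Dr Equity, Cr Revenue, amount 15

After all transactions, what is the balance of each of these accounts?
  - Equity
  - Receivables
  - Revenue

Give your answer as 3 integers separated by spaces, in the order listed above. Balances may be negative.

After txn 1 (Dr Receivables, Cr Revenue, amount 226): Receivables=226 Revenue=-226
After txn 2 (Dr Revenue, Cr Receivables, amount 387): Receivables=-161 Revenue=161
After txn 3 (Dr Revenue, Cr Receivables, amount 346): Receivables=-507 Revenue=507
After txn 4 (Dr Equity, Cr Revenue, amount 133): Equity=133 Receivables=-507 Revenue=374
After txn 5 (Dr Equity, Cr Revenue, amount 329): Equity=462 Receivables=-507 Revenue=45
After txn 6 (Dr Equity, Cr Revenue, amount 15): Equity=477 Receivables=-507 Revenue=30

Answer: 477 -507 30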